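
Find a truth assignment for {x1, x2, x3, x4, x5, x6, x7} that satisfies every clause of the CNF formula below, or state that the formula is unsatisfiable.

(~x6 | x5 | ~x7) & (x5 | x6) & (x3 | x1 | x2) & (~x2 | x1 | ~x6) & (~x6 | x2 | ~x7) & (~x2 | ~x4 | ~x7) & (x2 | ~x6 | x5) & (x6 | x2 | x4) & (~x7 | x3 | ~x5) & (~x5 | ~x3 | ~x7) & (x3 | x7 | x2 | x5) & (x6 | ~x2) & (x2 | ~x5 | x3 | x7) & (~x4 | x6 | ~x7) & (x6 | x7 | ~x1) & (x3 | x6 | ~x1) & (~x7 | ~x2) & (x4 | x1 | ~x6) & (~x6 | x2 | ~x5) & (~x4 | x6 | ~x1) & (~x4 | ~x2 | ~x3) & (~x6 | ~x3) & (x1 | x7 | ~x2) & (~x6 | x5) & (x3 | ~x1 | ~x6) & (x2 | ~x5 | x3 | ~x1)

Suppose x5 = 1.
Suppose x7 = 0.
Suppose x6 = 0.
From the singleton clause (~x2), x2 = 0.
From the singleton clause (x4), x4 = 1.
From the singleton clause (x3), x3 = 1.
From the singleton clause (~x1), x1 = 0.
All clauses are satisfied.

x1 ↦ 0,  x2 ↦ 0,  x3 ↦ 1,  x4 ↦ 1,  x5 ↦ 1,  x6 ↦ 0,  x7 ↦ 0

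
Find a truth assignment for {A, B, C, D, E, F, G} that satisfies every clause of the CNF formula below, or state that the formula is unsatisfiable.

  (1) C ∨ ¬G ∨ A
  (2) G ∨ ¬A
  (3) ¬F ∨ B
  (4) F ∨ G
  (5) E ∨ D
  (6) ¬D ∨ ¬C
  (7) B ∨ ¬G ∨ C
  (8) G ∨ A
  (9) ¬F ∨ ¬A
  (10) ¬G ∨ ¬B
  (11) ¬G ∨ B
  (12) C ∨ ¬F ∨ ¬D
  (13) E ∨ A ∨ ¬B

UNSATISFIABLE

Branch on G: set G = True.
The clause (¬B) is unit, so B = False.
That conflicts with the unit clause (B).
Backtrack on G: now try G = False.
The clause (¬A) is unit, so A = False.
That conflicts with the unit clause (A).
Both values of G lead to a conflict.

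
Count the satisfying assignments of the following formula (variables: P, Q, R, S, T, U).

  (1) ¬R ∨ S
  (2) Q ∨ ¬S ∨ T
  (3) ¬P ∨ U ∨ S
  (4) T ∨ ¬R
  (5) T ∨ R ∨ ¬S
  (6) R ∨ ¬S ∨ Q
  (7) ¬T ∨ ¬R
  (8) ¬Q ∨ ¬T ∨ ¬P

There are 2^6 = 64 truth assignments over (P, Q, R, S, T, U).
Split on S. With S = True, the clauses containing S are satisfied and ¬S drops from the rest; 2 of the 2^5 = 32 assignments to the other variables satisfy what remains.
With S = False, by the same count on the reduced clause set, 11 assignments work.
Total: 2 + 11 = 13.

13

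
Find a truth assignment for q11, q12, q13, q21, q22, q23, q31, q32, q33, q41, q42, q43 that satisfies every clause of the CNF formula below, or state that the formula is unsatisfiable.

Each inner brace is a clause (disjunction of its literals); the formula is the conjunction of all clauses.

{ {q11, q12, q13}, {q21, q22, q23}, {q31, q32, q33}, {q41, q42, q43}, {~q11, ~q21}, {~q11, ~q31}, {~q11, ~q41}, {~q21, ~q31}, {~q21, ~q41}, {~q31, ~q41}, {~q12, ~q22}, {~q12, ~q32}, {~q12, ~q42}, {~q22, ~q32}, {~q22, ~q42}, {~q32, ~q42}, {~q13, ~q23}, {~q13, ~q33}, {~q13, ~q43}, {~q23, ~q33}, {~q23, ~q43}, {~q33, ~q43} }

UNSATISFIABLE

Suppose q11 = 0.
Suppose q12 = 1.
Unit clause (~q22) forces q22 = 0.
Unit clause (~q32) forces q32 = 0.
Unit clause (~q42) forces q42 = 0.
Suppose q21 = 1.
Unit clause (~q31) forces q31 = 0.
Unit clause (q33) forces q33 = 1.
Unit clause (~q41) forces q41 = 0.
Unit clause (q43) forces q43 = 1.
That conflicts with the unit clause (~q43).
Undo q21 and try q21 = 0.
Unit clause (q23) forces q23 = 1.
Unit clause (~q13) forces q13 = 0.
Unit clause (~q33) forces q33 = 0.
Unit clause (q31) forces q31 = 1.
Unit clause (~q41) forces q41 = 0.
Unit clause (q43) forces q43 = 1.
That conflicts with the unit clause (~q43).
Neither q21 = 1 nor q21 = 0 works.
Undo q12 and try q12 = 0.
Unit clause (q13) forces q13 = 1.
Unit clause (~q23) forces q23 = 0.
Unit clause (~q33) forces q33 = 0.
Unit clause (~q43) forces q43 = 0.
Suppose q21 = 1.
Unit clause (~q31) forces q31 = 0.
Unit clause (q32) forces q32 = 1.
Unit clause (~q41) forces q41 = 0.
Unit clause (q42) forces q42 = 1.
That conflicts with the unit clause (~q42).
Undo q21 and try q21 = 0.
Unit clause (q22) forces q22 = 1.
Unit clause (~q32) forces q32 = 0.
Unit clause (q31) forces q31 = 1.
Unit clause (~q41) forces q41 = 0.
Unit clause (q42) forces q42 = 1.
That conflicts with the unit clause (~q42).
Neither q21 = 1 nor q21 = 0 works.
Neither q12 = 1 nor q12 = 0 works.
Undo q11 and try q11 = 1.
Unit clause (~q21) forces q21 = 0.
Unit clause (~q31) forces q31 = 0.
Unit clause (~q41) forces q41 = 0.
Suppose q22 = 1.
Unit clause (~q12) forces q12 = 0.
Unit clause (~q32) forces q32 = 0.
Unit clause (q33) forces q33 = 1.
Unit clause (~q42) forces q42 = 0.
Unit clause (q43) forces q43 = 1.
That conflicts with the unit clause (~q43).
Undo q22 and try q22 = 0.
Unit clause (q23) forces q23 = 1.
Unit clause (~q13) forces q13 = 0.
Unit clause (~q33) forces q33 = 0.
Unit clause (q32) forces q32 = 1.
Unit clause (~q12) forces q12 = 0.
Unit clause (~q42) forces q42 = 0.
Unit clause (q43) forces q43 = 1.
That conflicts with the unit clause (~q43).
Neither q22 = 1 nor q22 = 0 works.
Neither q11 = 1 nor q11 = 0 works.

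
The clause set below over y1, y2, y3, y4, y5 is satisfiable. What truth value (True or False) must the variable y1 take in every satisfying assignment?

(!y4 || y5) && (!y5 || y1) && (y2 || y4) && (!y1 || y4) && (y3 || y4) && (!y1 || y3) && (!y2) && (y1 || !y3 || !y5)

True

Suppose y1 = false.
From the singleton clause (!y5), y5 = false.
From the singleton clause (!y4), y4 = false.
From the singleton clause (y2), y2 = true.
That conflicts with the unit clause (!y2).
So every satisfying assignment has y1 = True.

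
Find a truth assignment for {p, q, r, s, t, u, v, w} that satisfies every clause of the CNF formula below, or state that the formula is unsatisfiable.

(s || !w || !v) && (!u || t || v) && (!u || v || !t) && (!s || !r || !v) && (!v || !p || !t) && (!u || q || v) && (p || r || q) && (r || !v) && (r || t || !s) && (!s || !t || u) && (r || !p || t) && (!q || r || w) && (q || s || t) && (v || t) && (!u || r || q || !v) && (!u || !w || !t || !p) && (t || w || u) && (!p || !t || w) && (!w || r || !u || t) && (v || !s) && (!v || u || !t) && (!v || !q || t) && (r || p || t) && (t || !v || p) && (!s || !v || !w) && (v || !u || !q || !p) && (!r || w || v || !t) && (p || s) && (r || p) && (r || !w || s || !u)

Branch on r: set r = false.
Unit clause (!v) forces v = false.
Unit clause (t) forces t = true.
Unit clause (!u) forces u = false.
Unit clause (!s) forces s = false.
Unit clause (p) forces p = true.
Unit clause (w) forces w = true.
All clauses hold; q can take either value.

p=true; q=true; r=false; s=false; t=true; u=false; v=false; w=true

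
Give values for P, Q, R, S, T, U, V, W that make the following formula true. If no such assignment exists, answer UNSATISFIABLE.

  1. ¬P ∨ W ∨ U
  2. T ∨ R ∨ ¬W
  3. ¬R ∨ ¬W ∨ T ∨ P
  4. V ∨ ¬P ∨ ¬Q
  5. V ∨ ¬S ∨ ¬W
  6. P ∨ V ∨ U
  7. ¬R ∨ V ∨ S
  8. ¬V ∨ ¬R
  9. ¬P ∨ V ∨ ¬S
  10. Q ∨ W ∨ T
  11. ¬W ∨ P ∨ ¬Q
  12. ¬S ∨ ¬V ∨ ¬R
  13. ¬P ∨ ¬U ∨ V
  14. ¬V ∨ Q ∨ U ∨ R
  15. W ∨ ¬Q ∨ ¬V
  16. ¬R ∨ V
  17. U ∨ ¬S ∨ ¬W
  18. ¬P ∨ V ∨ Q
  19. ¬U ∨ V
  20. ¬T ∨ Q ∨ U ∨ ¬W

P: True; Q: False; R: False; S: True; T: True; U: True; V: True; W: True

Branch on V: set V = True.
Unit clause (¬R) forces R = False.
Branch on T: set T = True.
Branch on Q: set Q = False.
Unit clause (U) forces U = True.
All clauses hold; P, S, W can take either value.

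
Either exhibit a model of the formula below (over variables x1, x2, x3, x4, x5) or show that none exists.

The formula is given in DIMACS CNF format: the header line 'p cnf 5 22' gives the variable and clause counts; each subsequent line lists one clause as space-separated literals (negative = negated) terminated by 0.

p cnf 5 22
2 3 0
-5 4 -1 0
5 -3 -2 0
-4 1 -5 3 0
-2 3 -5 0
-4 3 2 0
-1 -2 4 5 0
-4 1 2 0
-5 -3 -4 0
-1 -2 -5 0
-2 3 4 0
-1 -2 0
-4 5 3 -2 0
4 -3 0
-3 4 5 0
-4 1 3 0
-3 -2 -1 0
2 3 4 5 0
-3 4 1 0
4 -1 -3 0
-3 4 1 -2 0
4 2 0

x1: True,  x2: False,  x3: True,  x4: True,  x5: False

Suppose x2 = False.
From the singleton clause (x3), x3 = True.
From the singleton clause (x4), x4 = True.
From the singleton clause (x1), x1 = True.
From the singleton clause (¬x5), x5 = False.
All clauses are satisfied.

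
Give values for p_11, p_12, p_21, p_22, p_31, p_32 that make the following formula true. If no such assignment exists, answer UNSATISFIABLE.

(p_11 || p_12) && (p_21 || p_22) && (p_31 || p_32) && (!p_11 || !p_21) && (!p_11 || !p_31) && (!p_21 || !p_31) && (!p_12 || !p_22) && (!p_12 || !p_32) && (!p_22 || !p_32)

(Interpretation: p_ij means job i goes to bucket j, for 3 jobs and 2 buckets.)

UNSATISFIABLE

Suppose p_11 = true.
From the singleton clause (!p_21), p_21 = false.
From the singleton clause (p_22), p_22 = true.
From the singleton clause (!p_31), p_31 = false.
From the singleton clause (p_32), p_32 = true.
That conflicts with the unit clause (!p_32).
That branch fails; take p_11 = false instead.
From the singleton clause (p_12), p_12 = true.
From the singleton clause (!p_22), p_22 = false.
From the singleton clause (p_21), p_21 = true.
From the singleton clause (!p_31), p_31 = false.
From the singleton clause (p_32), p_32 = true.
That conflicts with the unit clause (!p_32).
Neither p_11 = true nor p_11 = false works.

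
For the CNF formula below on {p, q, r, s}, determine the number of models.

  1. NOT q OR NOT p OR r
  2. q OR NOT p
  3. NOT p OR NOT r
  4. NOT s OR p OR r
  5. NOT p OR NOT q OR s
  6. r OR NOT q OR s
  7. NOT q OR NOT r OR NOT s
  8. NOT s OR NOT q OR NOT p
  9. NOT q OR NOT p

There are 2^4 = 16 truth assignments over (p, q, r, s).
Split on s. With s = true, the clauses containing s are satisfied and NOT s drops from the rest; 1 of the 2^3 = 8 assignments to the other variables satisfy what remains.
With s = false, by the same count on the reduced clause set, 3 assignments work.
Total: 1 + 3 = 4.

4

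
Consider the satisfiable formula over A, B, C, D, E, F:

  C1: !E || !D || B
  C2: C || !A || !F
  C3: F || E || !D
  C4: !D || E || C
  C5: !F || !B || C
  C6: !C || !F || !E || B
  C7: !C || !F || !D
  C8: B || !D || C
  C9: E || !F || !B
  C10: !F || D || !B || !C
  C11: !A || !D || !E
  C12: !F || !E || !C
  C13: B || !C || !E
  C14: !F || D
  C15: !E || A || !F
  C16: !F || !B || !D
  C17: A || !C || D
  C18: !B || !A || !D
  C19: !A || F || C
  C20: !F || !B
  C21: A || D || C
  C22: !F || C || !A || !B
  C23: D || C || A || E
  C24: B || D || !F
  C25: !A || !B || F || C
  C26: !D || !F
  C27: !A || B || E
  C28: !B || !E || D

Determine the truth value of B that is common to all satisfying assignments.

Suppose B = false.
Branch on E: set E = false.
The clause (!A) is unit, so A = false.
Branch on F: set F = true.
The clause (D) is unit, so D = true.
That conflicts with the unit clause (!D).
Undo F and try F = false.
The clause (!D) is unit, so D = false.
The clause (!C) is unit, so C = false.
That conflicts with the unit clause (C).
Neither F = true nor F = false works.
Undo E and try E = true.
The clause (!D) is unit, so D = false.
The clause (!C) is unit, so C = false.
The clause (!F) is unit, so F = false.
The clause (!A) is unit, so A = false.
That conflicts with the unit clause (A).
Neither E = true nor E = false works.
So every satisfying assignment has B = True.

True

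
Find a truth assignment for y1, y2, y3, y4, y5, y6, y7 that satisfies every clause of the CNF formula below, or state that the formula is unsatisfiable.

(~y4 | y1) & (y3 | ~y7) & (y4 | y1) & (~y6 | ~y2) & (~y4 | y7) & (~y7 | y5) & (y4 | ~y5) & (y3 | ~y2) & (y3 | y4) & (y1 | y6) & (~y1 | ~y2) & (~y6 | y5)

Case y4 = 0:
Unit clause (y1) forces y1 = 1.
Unit clause (~y5) forces y5 = 0.
Unit clause (~y7) forces y7 = 0.
Unit clause (y3) forces y3 = 1.
Unit clause (~y2) forces y2 = 0.
Unit clause (~y6) forces y6 = 0.
Every clause now holds.

y1=1, y2=0, y3=1, y4=0, y5=0, y6=0, y7=0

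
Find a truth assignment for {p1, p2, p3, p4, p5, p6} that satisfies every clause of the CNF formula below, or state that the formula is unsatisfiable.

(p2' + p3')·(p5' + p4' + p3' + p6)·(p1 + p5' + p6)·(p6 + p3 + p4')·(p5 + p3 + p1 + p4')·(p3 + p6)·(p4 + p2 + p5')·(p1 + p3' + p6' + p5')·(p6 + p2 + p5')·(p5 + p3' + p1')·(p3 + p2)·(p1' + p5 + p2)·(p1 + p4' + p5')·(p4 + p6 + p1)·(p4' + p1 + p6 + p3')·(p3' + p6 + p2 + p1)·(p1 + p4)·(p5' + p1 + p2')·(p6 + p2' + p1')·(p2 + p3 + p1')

p1: 1,  p2: 0,  p3: 1,  p4: 1,  p5: 1,  p6: 1

Suppose p2 = 0.
Unit clause (p3) forces p3 = 1.
Suppose p4 = 1.
Suppose p5 = 1.
Unit clause (p6) forces p6 = 1.
Unit clause (p1) forces p1 = 1.
This assignment satisfies each clause.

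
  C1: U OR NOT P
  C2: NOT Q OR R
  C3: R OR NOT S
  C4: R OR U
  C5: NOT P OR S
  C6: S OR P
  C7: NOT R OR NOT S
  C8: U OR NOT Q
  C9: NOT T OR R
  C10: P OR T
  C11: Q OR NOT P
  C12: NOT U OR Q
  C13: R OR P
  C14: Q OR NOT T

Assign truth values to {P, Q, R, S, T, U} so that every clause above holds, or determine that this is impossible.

Suppose U = true.
(Q) alone gives Q = true.
(R) alone gives R = true.
(NOT S) alone gives S = false.
(NOT P) alone gives P = false.
That conflicts with the unit clause (P).
So U must be the other value — set U = false.
(NOT P) alone gives P = false.
(R) alone gives R = true.
(S) alone gives S = true.
That conflicts with the unit clause (NOT S).
Either choice for U ends in contradiction.

UNSATISFIABLE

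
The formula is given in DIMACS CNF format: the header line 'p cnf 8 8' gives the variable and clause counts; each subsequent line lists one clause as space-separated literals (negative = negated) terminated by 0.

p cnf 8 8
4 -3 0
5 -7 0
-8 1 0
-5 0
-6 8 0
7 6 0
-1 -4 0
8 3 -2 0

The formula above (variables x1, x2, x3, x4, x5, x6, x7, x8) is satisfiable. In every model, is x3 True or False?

Suppose x3 = True.
The clause (x4) is unit, so x4 = True.
The clause (¬x5) is unit, so x5 = False.
The clause (¬x7) is unit, so x7 = False.
The clause (x6) is unit, so x6 = True.
The clause (x8) is unit, so x8 = True.
The clause (x1) is unit, so x1 = True.
But (¬x1) is also a unit clause — contradiction.
So every satisfying assignment has x3 = False.

False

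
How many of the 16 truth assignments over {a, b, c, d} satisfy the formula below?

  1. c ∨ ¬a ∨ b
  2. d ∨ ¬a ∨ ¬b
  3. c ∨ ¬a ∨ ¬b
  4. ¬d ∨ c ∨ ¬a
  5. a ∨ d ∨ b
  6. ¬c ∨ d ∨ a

8

There are 2^4 = 16 truth assignments over (a, b, c, d).
Split on a. With a = True, the clauses containing a are satisfied and ¬a drops from the rest; 3 of the 2^3 = 8 assignments to the other variables satisfy what remains.
With a = False, by the same count on the reduced clause set, 5 assignments work.
Total: 3 + 5 = 8.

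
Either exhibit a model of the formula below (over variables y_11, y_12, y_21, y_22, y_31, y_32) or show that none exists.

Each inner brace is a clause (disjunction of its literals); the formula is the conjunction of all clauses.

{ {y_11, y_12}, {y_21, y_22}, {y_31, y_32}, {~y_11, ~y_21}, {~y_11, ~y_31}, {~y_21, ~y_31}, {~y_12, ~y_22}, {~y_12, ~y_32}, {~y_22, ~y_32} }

Case y_11 = 1:
From the singleton clause (~y_21), y_21 = 0.
From the singleton clause (y_22), y_22 = 1.
From the singleton clause (~y_31), y_31 = 0.
From the singleton clause (y_32), y_32 = 1.
Now (~y_32) is unsatisfied and unit — conflict.
That branch fails; take y_11 = 0 instead.
From the singleton clause (y_12), y_12 = 1.
From the singleton clause (~y_22), y_22 = 0.
From the singleton clause (y_21), y_21 = 1.
From the singleton clause (~y_31), y_31 = 0.
From the singleton clause (y_32), y_32 = 1.
Now (~y_32) is unsatisfied and unit — conflict.
Both values of y_11 lead to a conflict.

UNSATISFIABLE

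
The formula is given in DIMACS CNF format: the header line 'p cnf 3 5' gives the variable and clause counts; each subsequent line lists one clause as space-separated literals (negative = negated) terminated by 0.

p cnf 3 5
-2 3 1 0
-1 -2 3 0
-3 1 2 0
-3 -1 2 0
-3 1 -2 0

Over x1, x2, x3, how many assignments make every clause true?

3

There are 2^3 = 8 truth assignments over (x1, x2, x3).
Check each against the 5 clauses (columns in the order x1, x2, x3):
  F F F  ✓ satisfies all
  F F T  ✗ fails (¬x3 ∨ x1 ∨ x2)
  F T F  ✗ fails (¬x2 ∨ x3 ∨ x1)
  F T T  ✗ fails (¬x3 ∨ x1 ∨ ¬x2)
  T F F  ✓ satisfies all
  T F T  ✗ fails (¬x3 ∨ ¬x1 ∨ x2)
  T T F  ✗ fails (¬x1 ∨ ¬x2 ∨ x3)
  T T T  ✓ satisfies all
3 of the 8 rows are models.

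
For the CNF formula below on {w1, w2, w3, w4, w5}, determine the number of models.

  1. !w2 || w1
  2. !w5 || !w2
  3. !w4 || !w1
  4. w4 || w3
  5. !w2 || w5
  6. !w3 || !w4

There are 2^5 = 32 truth assignments over (w1, w2, w3, w4, w5).
Split on w4. With w4 = true, the clauses containing w4 are satisfied and !w4 drops from the rest; 2 of the 2^4 = 16 assignments to the other variables satisfy what remains.
With w4 = false, by the same count on the reduced clause set, 4 assignments work.
(One model: w1=F, w2=F, w3=F, w4=T, w5=F.)
Total: 2 + 4 = 6.

6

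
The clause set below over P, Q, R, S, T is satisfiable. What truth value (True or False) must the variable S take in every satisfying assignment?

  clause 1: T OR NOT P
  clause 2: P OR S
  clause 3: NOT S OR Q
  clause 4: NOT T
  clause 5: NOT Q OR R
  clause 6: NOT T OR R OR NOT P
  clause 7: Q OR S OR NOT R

True

Suppose S = false.
(P) alone gives P = true.
(T) alone gives T = true.
But (NOT T) is also a unit clause — contradiction.
So every satisfying assignment has S = True.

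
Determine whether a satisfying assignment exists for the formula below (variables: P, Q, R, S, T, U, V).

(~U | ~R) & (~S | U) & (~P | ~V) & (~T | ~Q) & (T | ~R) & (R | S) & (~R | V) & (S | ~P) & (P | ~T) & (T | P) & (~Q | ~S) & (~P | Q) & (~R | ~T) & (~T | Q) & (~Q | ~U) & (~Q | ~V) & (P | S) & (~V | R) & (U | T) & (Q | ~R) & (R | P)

Branch on U: set U = 0.
(~S) alone gives S = 0.
(R) alone gives R = 1.
(T) alone gives T = 1.
But (~T) is also a unit clause — contradiction.
Undo U and try U = 1.
(~R) alone gives R = 0.
(S) alone gives S = 1.
(~Q) alone gives Q = 0.
(~P) alone gives P = 0.
But (P) is also a unit clause — contradiction.
Either choice for U ends in contradiction.
No assignment satisfies every clause.

Unsatisfiable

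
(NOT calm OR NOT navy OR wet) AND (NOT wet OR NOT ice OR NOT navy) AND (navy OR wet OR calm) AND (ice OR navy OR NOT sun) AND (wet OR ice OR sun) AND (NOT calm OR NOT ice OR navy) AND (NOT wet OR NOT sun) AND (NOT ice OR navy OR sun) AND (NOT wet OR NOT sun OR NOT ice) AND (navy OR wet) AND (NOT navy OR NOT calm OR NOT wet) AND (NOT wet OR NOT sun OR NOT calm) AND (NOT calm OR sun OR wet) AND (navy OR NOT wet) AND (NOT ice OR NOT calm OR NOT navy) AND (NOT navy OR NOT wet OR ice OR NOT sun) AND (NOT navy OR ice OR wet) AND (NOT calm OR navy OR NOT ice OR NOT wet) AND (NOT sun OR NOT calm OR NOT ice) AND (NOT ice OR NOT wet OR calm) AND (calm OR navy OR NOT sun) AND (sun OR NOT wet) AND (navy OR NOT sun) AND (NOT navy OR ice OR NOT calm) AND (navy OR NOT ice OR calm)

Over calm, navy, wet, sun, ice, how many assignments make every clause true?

There are 2^5 = 32 truth assignments over (calm, navy, wet, sun, ice).
Split on navy. With navy = true, the clauses containing navy are satisfied and NOT navy drops from the rest; 2 of the 2^4 = 16 assignments to the other variables satisfy what remains.
With navy = false, by the same count on the reduced clause set, 0 assignments work.
Total: 2 + 0 = 2.

2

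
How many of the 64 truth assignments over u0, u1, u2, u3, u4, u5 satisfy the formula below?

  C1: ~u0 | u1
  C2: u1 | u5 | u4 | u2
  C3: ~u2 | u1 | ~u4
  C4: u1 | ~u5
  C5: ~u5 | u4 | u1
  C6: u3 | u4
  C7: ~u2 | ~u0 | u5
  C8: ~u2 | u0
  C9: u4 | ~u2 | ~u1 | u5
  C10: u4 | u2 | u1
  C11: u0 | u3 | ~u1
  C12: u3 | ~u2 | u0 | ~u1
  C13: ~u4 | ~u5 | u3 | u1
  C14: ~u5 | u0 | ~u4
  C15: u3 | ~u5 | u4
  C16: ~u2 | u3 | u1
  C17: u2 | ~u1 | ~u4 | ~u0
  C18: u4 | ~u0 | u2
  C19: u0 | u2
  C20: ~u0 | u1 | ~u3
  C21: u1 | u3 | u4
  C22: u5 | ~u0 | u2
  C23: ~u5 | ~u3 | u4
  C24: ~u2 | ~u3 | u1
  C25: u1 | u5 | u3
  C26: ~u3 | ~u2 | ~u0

1

There are 2^6 = 64 truth assignments over (u0, u1, u2, u3, u4, u5).
Split on u1. With u1 = 1, the clauses containing u1 are satisfied and ~u1 drops from the rest; 1 of the 2^5 = 32 assignments to the other variables satisfy what remains.
With u1 = 0, by the same count on the reduced clause set, 0 assignments work.
(One model: u0=T, u1=T, u2=T, u3=F, u4=T, u5=T.)
Total: 1 + 0 = 1.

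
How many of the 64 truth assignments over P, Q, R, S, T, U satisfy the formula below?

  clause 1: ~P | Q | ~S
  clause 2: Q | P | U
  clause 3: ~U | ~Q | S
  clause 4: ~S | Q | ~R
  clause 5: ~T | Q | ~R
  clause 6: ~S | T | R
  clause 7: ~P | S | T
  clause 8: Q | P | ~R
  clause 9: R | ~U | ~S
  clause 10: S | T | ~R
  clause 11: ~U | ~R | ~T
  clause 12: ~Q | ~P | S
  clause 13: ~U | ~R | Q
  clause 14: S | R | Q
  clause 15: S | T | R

10

There are 2^6 = 64 truth assignments over (P, Q, R, S, T, U).
Split on S. With S = 1, the clauses containing S are satisfied and ~S drops from the rest; 8 of the 2^5 = 32 assignments to the other variables satisfy what remains.
With S = 0, by the same count on the reduced clause set, 2 assignments work.
(One model: P=F, Q=T, R=F, S=F, T=T, U=F.)
Total: 8 + 2 = 10.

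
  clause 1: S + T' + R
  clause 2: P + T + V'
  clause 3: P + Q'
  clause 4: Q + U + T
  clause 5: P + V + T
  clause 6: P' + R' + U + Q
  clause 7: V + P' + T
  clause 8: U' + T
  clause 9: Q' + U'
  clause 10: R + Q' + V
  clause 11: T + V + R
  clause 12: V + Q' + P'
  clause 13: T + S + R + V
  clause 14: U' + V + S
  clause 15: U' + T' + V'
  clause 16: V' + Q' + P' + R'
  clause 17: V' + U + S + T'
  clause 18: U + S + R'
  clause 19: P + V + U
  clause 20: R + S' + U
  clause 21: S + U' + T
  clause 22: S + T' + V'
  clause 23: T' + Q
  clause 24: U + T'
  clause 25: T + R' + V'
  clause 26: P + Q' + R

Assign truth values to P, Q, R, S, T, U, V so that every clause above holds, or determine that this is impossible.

P ↦ 1; Q ↦ 1; R ↦ 0; S ↦ 0; T ↦ 0; U ↦ 0; V ↦ 1

Try P = 1.
Try V = 1.
Try U = 0.
The clause (T') is unit, so T = 0.
The clause (Q) is unit, so Q = 1.
The clause (R') is unit, so R = 0.
The clause (S') is unit, so S = 0.
All clauses are satisfied.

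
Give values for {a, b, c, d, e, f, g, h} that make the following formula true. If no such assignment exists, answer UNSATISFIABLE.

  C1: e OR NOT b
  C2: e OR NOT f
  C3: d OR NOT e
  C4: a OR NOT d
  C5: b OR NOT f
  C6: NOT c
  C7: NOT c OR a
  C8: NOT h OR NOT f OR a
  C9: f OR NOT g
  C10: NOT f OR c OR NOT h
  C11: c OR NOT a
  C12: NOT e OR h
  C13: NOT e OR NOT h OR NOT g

(NOT c) alone gives c = false.
(NOT a) alone gives a = false.
(NOT d) alone gives d = false.
(NOT e) alone gives e = false.
(NOT b) alone gives b = false.
(NOT f) alone gives f = false.
(NOT g) alone gives g = false.
Every clause is now satisfied; h is unconstrained.

a: false, b: false, c: false, d: false, e: false, f: false, g: false, h: true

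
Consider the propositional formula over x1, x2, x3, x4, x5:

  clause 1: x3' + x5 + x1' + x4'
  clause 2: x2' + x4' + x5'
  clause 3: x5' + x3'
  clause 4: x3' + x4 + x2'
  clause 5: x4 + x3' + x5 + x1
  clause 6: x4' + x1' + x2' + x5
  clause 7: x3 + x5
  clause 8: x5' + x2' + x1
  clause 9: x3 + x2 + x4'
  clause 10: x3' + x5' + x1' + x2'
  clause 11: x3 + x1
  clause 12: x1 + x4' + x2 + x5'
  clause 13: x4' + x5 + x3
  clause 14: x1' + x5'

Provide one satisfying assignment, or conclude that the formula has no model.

Try x5 = 0.
From the singleton clause (x3), x3 = 1.
Try x1 = 0.
From the singleton clause (x4), x4 = 1.
No clause remains; x2 is free.

x1 ↦ 0, x2 ↦ 0, x3 ↦ 1, x4 ↦ 1, x5 ↦ 0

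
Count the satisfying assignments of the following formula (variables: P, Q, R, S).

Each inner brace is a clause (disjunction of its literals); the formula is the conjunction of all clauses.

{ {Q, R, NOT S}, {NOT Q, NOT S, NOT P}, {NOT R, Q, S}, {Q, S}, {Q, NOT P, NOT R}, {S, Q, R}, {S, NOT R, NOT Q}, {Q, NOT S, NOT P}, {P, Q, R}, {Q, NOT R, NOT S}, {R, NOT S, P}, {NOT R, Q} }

3

There are 2^4 = 16 truth assignments over (P, Q, R, S).
Check each against the 12 clauses (columns in the order P, Q, R, S):
  F F F F  ✗ fails (Q OR S)
  F F F T  ✗ fails (Q OR R OR NOT S)
  F F T F  ✗ fails (NOT R OR Q OR S)
  F F T T  ✗ fails (Q OR NOT R OR NOT S)
  F T F F  ✓ satisfies all
  F T F T  ✗ fails (R OR NOT S OR P)
  F T T F  ✗ fails (S OR NOT R OR NOT Q)
  F T T T  ✓ satisfies all
  T F F F  ✗ fails (Q OR S)
  T F F T  ✗ fails (Q OR R OR NOT S)
  T F T F  ✗ fails (NOT R OR Q OR S)
  T F T T  ✗ fails (Q OR NOT P OR NOT R)
  T T F F  ✓ satisfies all
  T T F T  ✗ fails (NOT Q OR NOT S OR NOT P)
  T T T F  ✗ fails (S OR NOT R OR NOT Q)
  T T T T  ✗ fails (NOT Q OR NOT S OR NOT P)
3 of the 16 rows are models.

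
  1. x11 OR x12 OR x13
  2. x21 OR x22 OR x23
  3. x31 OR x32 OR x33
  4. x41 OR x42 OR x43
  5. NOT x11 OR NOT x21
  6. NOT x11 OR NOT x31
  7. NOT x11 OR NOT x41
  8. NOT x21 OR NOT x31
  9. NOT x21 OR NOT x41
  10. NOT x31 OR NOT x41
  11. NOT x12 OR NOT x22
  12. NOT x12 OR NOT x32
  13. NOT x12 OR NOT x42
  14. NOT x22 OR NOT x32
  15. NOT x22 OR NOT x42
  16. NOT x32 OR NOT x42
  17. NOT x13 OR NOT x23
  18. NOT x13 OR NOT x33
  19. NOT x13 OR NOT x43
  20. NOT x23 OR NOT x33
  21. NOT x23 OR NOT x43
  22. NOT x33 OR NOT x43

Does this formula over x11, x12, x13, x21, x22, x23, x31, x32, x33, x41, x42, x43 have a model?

Suppose x11 = false.
Suppose x12 = true.
From the singleton clause (NOT x22), x22 = false.
From the singleton clause (NOT x32), x32 = false.
From the singleton clause (NOT x42), x42 = false.
Suppose x21 = true.
From the singleton clause (NOT x31), x31 = false.
From the singleton clause (x33), x33 = true.
From the singleton clause (NOT x41), x41 = false.
From the singleton clause (x43), x43 = true.
That conflicts with the unit clause (NOT x43).
Undo x21 and try x21 = false.
From the singleton clause (x23), x23 = true.
From the singleton clause (NOT x13), x13 = false.
From the singleton clause (NOT x33), x33 = false.
From the singleton clause (x31), x31 = true.
From the singleton clause (NOT x41), x41 = false.
From the singleton clause (x43), x43 = true.
That conflicts with the unit clause (NOT x43).
Either choice for x21 ends in contradiction.
Undo x12 and try x12 = false.
From the singleton clause (x13), x13 = true.
From the singleton clause (NOT x23), x23 = false.
From the singleton clause (NOT x33), x33 = false.
From the singleton clause (NOT x43), x43 = false.
Suppose x21 = true.
From the singleton clause (NOT x31), x31 = false.
From the singleton clause (x32), x32 = true.
From the singleton clause (NOT x41), x41 = false.
From the singleton clause (x42), x42 = true.
That conflicts with the unit clause (NOT x42).
Undo x21 and try x21 = false.
From the singleton clause (x22), x22 = true.
From the singleton clause (NOT x32), x32 = false.
From the singleton clause (x31), x31 = true.
From the singleton clause (NOT x41), x41 = false.
From the singleton clause (x42), x42 = true.
That conflicts with the unit clause (NOT x42).
Either choice for x21 ends in contradiction.
Either choice for x12 ends in contradiction.
Undo x11 and try x11 = true.
From the singleton clause (NOT x21), x21 = false.
From the singleton clause (NOT x31), x31 = false.
From the singleton clause (NOT x41), x41 = false.
Suppose x22 = true.
From the singleton clause (NOT x12), x12 = false.
From the singleton clause (NOT x32), x32 = false.
From the singleton clause (x33), x33 = true.
From the singleton clause (NOT x42), x42 = false.
From the singleton clause (x43), x43 = true.
That conflicts with the unit clause (NOT x43).
Undo x22 and try x22 = false.
From the singleton clause (x23), x23 = true.
From the singleton clause (NOT x13), x13 = false.
From the singleton clause (NOT x33), x33 = false.
From the singleton clause (x32), x32 = true.
From the singleton clause (NOT x12), x12 = false.
From the singleton clause (NOT x42), x42 = false.
From the singleton clause (x43), x43 = true.
That conflicts with the unit clause (NOT x43).
Either choice for x22 ends in contradiction.
Either choice for x11 ends in contradiction.
No assignment satisfies every clause.

No, unsatisfiable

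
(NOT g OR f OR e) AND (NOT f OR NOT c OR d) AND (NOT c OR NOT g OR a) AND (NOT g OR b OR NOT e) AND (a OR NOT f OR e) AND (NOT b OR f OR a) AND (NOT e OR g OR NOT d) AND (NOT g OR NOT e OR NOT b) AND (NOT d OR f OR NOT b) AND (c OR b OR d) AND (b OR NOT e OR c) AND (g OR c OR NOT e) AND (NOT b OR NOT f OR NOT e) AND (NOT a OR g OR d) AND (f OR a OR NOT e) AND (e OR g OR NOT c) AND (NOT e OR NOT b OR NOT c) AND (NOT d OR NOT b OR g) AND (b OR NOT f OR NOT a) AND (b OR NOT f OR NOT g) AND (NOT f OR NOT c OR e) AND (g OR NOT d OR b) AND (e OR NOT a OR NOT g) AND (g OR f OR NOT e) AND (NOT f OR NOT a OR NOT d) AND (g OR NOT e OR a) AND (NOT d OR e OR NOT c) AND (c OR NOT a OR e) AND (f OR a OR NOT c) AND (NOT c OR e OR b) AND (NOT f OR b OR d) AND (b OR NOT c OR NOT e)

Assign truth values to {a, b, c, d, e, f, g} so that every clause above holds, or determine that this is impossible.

Suppose g = false.
Suppose e = false.
From the singleton clause (NOT c), c = false.
From the singleton clause (NOT a), a = false.
From the singleton clause (NOT f), f = false.
From the singleton clause (NOT b), b = false.
From the singleton clause (d), d = true.
Now (NOT d) is unsatisfied and unit — conflict.
So e must be the other value — set e = true.
From the singleton clause (NOT d), d = false.
From the singleton clause (c), c = true.
From the singleton clause (NOT f), f = false.
Now (f) is unsatisfied and unit — conflict.
Both values of e lead to a conflict.
So g must be the other value — set g = true.
Suppose f = true.
From the singleton clause (b), b = true.
From the singleton clause (NOT e), e = false.
From the singleton clause (a), a = true.
Now (NOT a) is unsatisfied and unit — conflict.
So f must be the other value — set f = false.
From the singleton clause (e), e = true.
From the singleton clause (b), b = true.
Now (NOT b) is unsatisfied and unit — conflict.
Both values of f lead to a conflict.
Both values of g lead to a conflict.

UNSATISFIABLE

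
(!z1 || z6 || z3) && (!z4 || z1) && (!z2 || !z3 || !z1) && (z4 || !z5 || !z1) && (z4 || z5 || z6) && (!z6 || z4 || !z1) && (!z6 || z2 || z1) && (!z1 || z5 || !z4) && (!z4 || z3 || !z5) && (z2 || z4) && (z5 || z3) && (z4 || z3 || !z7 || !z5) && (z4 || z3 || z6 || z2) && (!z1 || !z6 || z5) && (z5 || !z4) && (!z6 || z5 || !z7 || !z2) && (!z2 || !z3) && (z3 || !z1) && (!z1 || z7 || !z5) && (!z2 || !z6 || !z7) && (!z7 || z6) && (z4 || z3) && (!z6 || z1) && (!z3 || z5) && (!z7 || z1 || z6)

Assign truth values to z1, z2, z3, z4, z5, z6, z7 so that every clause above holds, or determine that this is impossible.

Branch on z4: set z4 = true.
(z1) alone gives z1 = true.
(z5) alone gives z5 = true.
(z3) alone gives z3 = true.
(!z2) alone gives z2 = false.
(z7) alone gives z7 = true.
(z6) alone gives z6 = true.
All clauses are satisfied.

z1=true; z2=false; z3=true; z4=true; z5=true; z6=true; z7=true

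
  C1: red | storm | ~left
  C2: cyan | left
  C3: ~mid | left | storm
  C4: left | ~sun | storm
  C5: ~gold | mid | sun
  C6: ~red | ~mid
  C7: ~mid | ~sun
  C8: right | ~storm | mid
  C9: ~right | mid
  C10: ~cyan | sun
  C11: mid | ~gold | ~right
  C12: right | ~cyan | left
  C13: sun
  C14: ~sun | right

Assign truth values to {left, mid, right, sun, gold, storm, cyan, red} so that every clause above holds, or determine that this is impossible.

UNSATISFIABLE

The clause (sun) is unit, so sun = 1.
The clause (~mid) is unit, so mid = 0.
The clause (~right) is unit, so right = 0.
That conflicts with the unit clause (right).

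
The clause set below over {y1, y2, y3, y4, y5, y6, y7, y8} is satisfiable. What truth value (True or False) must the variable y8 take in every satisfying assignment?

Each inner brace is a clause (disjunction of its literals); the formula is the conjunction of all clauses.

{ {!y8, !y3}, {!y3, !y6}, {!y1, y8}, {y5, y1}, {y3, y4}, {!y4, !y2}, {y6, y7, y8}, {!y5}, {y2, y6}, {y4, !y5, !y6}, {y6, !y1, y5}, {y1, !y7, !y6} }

True

Suppose y8 = false.
Unit clause (!y1) forces y1 = false.
Unit clause (y5) forces y5 = true.
Now (!y5) is unsatisfied and unit — conflict.
So every satisfying assignment has y8 = True.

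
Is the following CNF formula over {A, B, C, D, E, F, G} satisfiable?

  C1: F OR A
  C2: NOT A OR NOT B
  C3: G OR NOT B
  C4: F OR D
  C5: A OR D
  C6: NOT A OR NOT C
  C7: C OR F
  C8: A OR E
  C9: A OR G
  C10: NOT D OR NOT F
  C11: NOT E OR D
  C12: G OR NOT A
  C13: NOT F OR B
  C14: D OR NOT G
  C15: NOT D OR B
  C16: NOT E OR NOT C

Branch on F: set F = true.
From the singleton clause (NOT D), D = false.
From the singleton clause (A), A = true.
From the singleton clause (NOT B), B = false.
But (B) is also a unit clause — contradiction.
So F must be the other value — set F = false.
From the singleton clause (A), A = true.
From the singleton clause (NOT B), B = false.
From the singleton clause (D), D = true.
But (NOT D) is also a unit clause — contradiction.
Both values of F lead to a conflict.
No assignment satisfies every clause.

No, unsatisfiable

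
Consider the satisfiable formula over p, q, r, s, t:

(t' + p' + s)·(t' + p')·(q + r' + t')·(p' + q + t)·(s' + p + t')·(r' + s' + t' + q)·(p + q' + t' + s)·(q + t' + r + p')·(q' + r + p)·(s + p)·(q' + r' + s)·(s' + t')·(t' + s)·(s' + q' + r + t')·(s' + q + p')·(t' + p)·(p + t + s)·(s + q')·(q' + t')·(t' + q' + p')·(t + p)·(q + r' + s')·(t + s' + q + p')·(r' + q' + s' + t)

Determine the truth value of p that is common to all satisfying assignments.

True

Suppose p = 0.
From the singleton clause (s), s = 1.
From the singleton clause (t'), t = 0.
Now (t) is unsatisfied and unit — conflict.
So every satisfying assignment has p = True.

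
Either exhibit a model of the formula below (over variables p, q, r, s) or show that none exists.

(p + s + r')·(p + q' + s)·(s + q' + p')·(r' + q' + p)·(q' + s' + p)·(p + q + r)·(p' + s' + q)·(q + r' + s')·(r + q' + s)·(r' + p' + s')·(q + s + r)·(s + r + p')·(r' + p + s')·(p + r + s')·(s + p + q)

p=1, q=0, r=1, s=0

Try p = 1.
Try s = 0.
From the singleton clause (q'), q = 0.
From the singleton clause (r), r = 1.
This assignment satisfies each clause.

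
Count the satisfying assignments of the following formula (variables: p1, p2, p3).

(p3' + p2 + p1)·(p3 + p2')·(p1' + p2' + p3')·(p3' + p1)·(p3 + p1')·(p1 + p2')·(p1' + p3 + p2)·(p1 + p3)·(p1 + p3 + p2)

There are 2^3 = 8 truth assignments over (p1, p2, p3).
Check each against the 9 clauses (columns in the order p1, p2, p3):
  F F F  ✗ fails (p1 + p3)
  F F T  ✗ fails (p3' + p2 + p1)
  F T F  ✗ fails (p3 + p2')
  F T T  ✗ fails (p3' + p1)
  T F F  ✗ fails (p3 + p1')
  T F T  ✓ satisfies all
  T T F  ✗ fails (p3 + p2')
  T T T  ✗ fails (p1' + p2' + p3')
1 of the 8 rows is a model.

1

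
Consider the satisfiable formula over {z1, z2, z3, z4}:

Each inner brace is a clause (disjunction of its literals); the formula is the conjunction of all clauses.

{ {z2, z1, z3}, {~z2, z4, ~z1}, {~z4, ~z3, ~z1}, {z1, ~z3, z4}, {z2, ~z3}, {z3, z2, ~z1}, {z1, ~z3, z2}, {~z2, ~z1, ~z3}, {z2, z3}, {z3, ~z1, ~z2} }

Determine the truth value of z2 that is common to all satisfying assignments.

True

Suppose z2 = 0.
(~z3) alone gives z3 = 0.
That conflicts with the unit clause (z3).
So every satisfying assignment has z2 = True.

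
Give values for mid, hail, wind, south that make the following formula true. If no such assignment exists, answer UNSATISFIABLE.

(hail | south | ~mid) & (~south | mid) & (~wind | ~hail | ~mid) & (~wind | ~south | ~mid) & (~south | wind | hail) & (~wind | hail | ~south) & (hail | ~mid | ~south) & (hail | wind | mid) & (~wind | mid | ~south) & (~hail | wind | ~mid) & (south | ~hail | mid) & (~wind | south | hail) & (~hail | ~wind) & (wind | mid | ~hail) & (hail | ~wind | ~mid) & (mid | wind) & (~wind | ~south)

UNSATISFIABLE

Case south = 0:
Case hail = 1:
(mid) alone gives mid = 1.
(~wind) alone gives wind = 0.
That conflicts with the unit clause (wind).
Backtrack on hail: now try hail = 0.
(~mid) alone gives mid = 0.
(wind) alone gives wind = 1.
That conflicts with the unit clause (~wind).
Neither hail = 1 nor hail = 0 works.
Backtrack on south: now try south = 1.
(mid) alone gives mid = 1.
(~wind) alone gives wind = 0.
(hail) alone gives hail = 1.
That conflicts with the unit clause (~hail).
Neither south = 1 nor south = 0 works.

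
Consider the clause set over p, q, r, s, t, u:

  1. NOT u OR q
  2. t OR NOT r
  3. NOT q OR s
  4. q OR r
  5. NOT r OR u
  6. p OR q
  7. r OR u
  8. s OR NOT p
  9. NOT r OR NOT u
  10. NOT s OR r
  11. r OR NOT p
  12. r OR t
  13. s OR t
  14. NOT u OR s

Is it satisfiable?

Branch on u: set u = false.
The clause (NOT r) is unit, so r = false.
That conflicts with the unit clause (r).
That branch fails; take u = true instead.
The clause (q) is unit, so q = true.
The clause (s) is unit, so s = true.
The clause (NOT r) is unit, so r = false.
That conflicts with the unit clause (r).
Both values of u lead to a conflict.
No assignment satisfies every clause.

No, unsatisfiable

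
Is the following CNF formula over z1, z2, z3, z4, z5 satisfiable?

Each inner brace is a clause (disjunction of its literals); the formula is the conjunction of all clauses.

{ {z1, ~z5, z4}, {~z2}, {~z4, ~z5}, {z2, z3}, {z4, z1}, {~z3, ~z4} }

Yes, satisfiable

(~z2) alone gives z2 = 0.
(z3) alone gives z3 = 1.
(~z4) alone gives z4 = 0.
(z1) alone gives z1 = 1.
No clause remains; z5 is free.
A satisfying assignment: z1: 1,  z2: 0,  z3: 1,  z4: 0,  z5: 1.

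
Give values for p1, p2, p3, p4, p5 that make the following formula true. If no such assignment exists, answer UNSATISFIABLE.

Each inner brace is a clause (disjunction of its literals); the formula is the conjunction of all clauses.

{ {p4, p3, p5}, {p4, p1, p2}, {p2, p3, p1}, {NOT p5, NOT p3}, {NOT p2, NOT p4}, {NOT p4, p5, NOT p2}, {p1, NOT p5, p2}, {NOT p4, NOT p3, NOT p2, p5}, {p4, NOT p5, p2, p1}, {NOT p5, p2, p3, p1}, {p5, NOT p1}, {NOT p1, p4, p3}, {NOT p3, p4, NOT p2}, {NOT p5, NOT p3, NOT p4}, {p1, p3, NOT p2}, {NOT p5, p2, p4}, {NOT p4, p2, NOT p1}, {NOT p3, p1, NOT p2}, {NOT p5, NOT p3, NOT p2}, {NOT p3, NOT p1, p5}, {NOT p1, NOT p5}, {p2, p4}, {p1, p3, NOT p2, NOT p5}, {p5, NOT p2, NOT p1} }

Branch on p5: set p5 = false.
From the singleton clause (NOT p1), p1 = false.
Branch on p4: set p4 = true.
From the singleton clause (NOT p2), p2 = false.
From the singleton clause (p3), p3 = true.
This assignment satisfies each clause.

p1 ↦ false,  p2 ↦ false,  p3 ↦ true,  p4 ↦ true,  p5 ↦ false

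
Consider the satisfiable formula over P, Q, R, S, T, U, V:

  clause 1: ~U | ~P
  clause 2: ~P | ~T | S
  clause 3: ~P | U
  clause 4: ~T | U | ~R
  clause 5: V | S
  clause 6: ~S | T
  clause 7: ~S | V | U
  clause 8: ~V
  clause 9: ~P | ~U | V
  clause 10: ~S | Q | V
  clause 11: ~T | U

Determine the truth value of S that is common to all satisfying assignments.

True

Suppose S = 0.
The clause (V) is unit, so V = 1.
Now (~V) is unsatisfied and unit — conflict.
So every satisfying assignment has S = True.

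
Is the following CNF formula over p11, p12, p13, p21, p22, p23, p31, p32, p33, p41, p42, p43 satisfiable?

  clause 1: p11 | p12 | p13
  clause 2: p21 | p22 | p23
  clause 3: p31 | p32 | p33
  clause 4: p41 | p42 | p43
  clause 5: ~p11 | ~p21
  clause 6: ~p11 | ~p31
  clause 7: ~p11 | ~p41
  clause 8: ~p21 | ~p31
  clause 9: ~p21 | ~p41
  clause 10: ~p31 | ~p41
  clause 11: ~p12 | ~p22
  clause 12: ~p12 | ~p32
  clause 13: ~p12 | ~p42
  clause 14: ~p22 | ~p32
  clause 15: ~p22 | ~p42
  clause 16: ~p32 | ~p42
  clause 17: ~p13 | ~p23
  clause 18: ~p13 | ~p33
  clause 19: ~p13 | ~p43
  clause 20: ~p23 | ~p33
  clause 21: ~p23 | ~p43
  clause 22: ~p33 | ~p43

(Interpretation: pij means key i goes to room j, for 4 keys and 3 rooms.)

Unsatisfiable

Case p11 = 0:
Case p12 = 1:
The clause (~p22) is unit, so p22 = 0.
The clause (~p32) is unit, so p32 = 0.
The clause (~p42) is unit, so p42 = 0.
Case p21 = 1:
The clause (~p31) is unit, so p31 = 0.
The clause (p33) is unit, so p33 = 1.
The clause (~p41) is unit, so p41 = 0.
The clause (p43) is unit, so p43 = 1.
That conflicts with the unit clause (~p43).
That branch fails; take p21 = 0 instead.
The clause (p23) is unit, so p23 = 1.
The clause (~p13) is unit, so p13 = 0.
The clause (~p33) is unit, so p33 = 0.
The clause (p31) is unit, so p31 = 1.
The clause (~p41) is unit, so p41 = 0.
The clause (p43) is unit, so p43 = 1.
That conflicts with the unit clause (~p43).
Neither p21 = 1 nor p21 = 0 works.
That branch fails; take p12 = 0 instead.
The clause (p13) is unit, so p13 = 1.
The clause (~p23) is unit, so p23 = 0.
The clause (~p33) is unit, so p33 = 0.
The clause (~p43) is unit, so p43 = 0.
Case p21 = 1:
The clause (~p31) is unit, so p31 = 0.
The clause (p32) is unit, so p32 = 1.
The clause (~p41) is unit, so p41 = 0.
The clause (p42) is unit, so p42 = 1.
That conflicts with the unit clause (~p42).
That branch fails; take p21 = 0 instead.
The clause (p22) is unit, so p22 = 1.
The clause (~p32) is unit, so p32 = 0.
The clause (p31) is unit, so p31 = 1.
The clause (~p41) is unit, so p41 = 0.
The clause (p42) is unit, so p42 = 1.
That conflicts with the unit clause (~p42).
Neither p21 = 1 nor p21 = 0 works.
Neither p12 = 1 nor p12 = 0 works.
That branch fails; take p11 = 1 instead.
The clause (~p21) is unit, so p21 = 0.
The clause (~p31) is unit, so p31 = 0.
The clause (~p41) is unit, so p41 = 0.
Case p22 = 1:
The clause (~p12) is unit, so p12 = 0.
The clause (~p32) is unit, so p32 = 0.
The clause (p33) is unit, so p33 = 1.
The clause (~p42) is unit, so p42 = 0.
The clause (p43) is unit, so p43 = 1.
That conflicts with the unit clause (~p43).
That branch fails; take p22 = 0 instead.
The clause (p23) is unit, so p23 = 1.
The clause (~p13) is unit, so p13 = 0.
The clause (~p33) is unit, so p33 = 0.
The clause (p32) is unit, so p32 = 1.
The clause (~p12) is unit, so p12 = 0.
The clause (~p42) is unit, so p42 = 0.
The clause (p43) is unit, so p43 = 1.
That conflicts with the unit clause (~p43).
Neither p22 = 1 nor p22 = 0 works.
Neither p11 = 1 nor p11 = 0 works.
No assignment satisfies every clause.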